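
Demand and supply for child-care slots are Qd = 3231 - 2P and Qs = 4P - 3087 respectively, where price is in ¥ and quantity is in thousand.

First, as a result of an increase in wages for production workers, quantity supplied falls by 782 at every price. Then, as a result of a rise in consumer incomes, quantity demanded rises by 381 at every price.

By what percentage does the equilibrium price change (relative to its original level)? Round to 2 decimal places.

Before the shock: 3231 - 2P = 4P - 3087 ⇒ 6318 = 6P ⇒ P = 1053, Q = 1125.
The shock moves the curves to Qd = 3612 - 2P and Qs = 4P - 3869.
Setting them equal: 3612 - 2P = 4P - 3869 → 7481 = 6P, so P = 7481/6 ≈ 1246.8333 and Q = 3355/3 ≈ 1118.3333.
%ΔP = (1246.8333 − 1053) / 1053 × 100 = +18.41%.

+18.41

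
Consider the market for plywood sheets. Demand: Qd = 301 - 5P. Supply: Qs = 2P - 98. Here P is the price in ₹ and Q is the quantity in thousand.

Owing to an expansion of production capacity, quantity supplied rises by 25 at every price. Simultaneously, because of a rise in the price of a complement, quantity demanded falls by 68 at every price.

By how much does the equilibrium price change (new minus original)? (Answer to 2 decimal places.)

Initially, 301 - 5P = 2P - 98, so 399 = 7P and P = 57, Q = 16.
After the shift, demand is Qd = 233 - 5P and supply is Qs = 2P - 73.
Setting them equal: 233 - 5P = 2P - 73 → 306 = 7P, so P = 306/7 ≈ 43.7143 and Q = 101/7 ≈ 14.4286.
ΔP = 43.7143 − 57 = -13.29.

-13.29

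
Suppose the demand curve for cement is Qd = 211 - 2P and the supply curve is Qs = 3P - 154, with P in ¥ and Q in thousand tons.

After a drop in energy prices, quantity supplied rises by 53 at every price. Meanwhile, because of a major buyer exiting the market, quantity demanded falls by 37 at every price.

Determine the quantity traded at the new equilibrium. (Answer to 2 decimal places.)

Original equilibrium: 211 - 2P = 3P - 154 gives 365 = 5P, so P = 73 and Q = 65.
The new curves are Qd = 174 - 2P (demand) and Qs = 3P - 101 (supply).
Equate the new curves: 174 - 2P = 3P - 101, giving 275 = 5P, P = 55, Q = 64.

64.00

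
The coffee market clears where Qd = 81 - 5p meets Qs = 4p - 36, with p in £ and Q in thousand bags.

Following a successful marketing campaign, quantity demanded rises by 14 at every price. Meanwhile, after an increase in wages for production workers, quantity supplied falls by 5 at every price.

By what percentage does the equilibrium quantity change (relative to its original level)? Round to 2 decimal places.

+21.53

Original equilibrium: 81 - 5p = 4p - 36 gives 117 = 9p, so p = 13 and Q = 16.
The new curves are Qd = 95 - 5p (demand) and Qs = 4p - 41 (supply).
Setting them equal: 95 - 5p = 4p - 41 → 136 = 9p, so p = 136/9 ≈ 15.1111 and Q = 175/9 ≈ 19.4444.
%ΔQ = (19.4444 − 16) / 16 × 100 = +21.53%.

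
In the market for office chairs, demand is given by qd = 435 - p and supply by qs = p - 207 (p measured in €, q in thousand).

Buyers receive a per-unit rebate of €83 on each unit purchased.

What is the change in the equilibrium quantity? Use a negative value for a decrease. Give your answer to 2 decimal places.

Solve the original market: 435 - p = p - 207, hence p = 321 and q = 114.
Since buyers' out-of-pocket price is the market price minus the rebate, the effective demand curve becomes qd = 518 - p.
New equilibrium: 518 - p = p - 207 ⇒ 725 = 2p ⇒ p = 362.5, q = 155.5.
Δq = 155.5 − 114 = +41.50.

+41.50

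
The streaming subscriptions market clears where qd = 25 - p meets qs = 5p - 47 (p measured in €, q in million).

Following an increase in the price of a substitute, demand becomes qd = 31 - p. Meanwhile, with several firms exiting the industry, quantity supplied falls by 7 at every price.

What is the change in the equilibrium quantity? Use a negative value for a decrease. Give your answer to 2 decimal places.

Original equilibrium: 25 - p = 5p - 47 gives 72 = 6p, so p = 12 and q = 13.
The shock moves the curves to qd = 31 - p and qs = 5p - 54.
Equate the new curves: 31 - p = 5p - 54, giving 85 = 6p, p = 85/6 ≈ 14.1667, q = 101/6 ≈ 16.8333.
Δq = 16.8333 − 13 = +3.83.

+3.83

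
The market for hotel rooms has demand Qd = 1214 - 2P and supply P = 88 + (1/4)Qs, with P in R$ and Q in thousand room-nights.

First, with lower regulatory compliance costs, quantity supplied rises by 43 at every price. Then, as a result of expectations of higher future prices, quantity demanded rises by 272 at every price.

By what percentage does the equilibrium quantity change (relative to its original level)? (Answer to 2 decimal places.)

+28.28

Initially, 1214 - 2P = 4P - 352, so 1566 = 6P and P = 261, Q = 692.
The shock moves the curves to Qd = 1486 - 2P and Qs = 4P - 309.
New equilibrium: 1486 - 2P = 4P - 309 ⇒ 1795 = 6P ⇒ P = 1795/6 ≈ 299.1667, Q = 2663/3 ≈ 887.6667.
%ΔQ = (887.6667 − 692) / 692 × 100 = +28.28%.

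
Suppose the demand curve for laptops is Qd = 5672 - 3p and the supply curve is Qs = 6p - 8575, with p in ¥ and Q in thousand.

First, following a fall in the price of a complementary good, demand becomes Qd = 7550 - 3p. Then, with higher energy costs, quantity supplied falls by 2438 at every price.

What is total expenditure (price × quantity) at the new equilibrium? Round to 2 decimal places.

2809888.19

Before the shock: 5672 - 3p = 6p - 8575 ⇒ 14247 = 9p ⇒ p = 1583, Q = 923.
After the shift, demand is Qd = 7550 - 3p and supply is Qs = 6p - 11013.
Setting them equal: 7550 - 3p = 6p - 11013 → 18563 = 9p, so p = 18563/9 ≈ 2062.5556 and Q = 4087/3 ≈ 1362.3333.
New expenditure = 2062.5556 × 1362.3333 = 2809888.19.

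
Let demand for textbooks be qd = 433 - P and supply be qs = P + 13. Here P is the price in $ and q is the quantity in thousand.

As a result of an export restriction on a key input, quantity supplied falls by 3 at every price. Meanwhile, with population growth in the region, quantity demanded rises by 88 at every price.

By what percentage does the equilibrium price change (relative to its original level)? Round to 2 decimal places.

+21.67

Original equilibrium: 433 - P = P + 13 gives 420 = 2P, so P = 210 and q = 223.
The shock moves the curves to qd = 521 - P and qs = P + 10.
Equate the new curves: 521 - P = P + 10, giving 511 = 2P, P = 255.5, q = 265.5.
%ΔP = (255.5 − 210) / 210 × 100 = +21.67%.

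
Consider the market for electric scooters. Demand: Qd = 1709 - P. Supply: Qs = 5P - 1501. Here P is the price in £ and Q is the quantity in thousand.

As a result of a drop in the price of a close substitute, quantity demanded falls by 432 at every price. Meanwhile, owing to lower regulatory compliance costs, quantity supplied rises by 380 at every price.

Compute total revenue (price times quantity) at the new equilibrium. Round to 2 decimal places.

Before the shock: 1709 - P = 5P - 1501 ⇒ 3210 = 6P ⇒ P = 535, Q = 1174.
The shock moves the curves to Qd = 1277 - P and Qs = 5P - 1121.
Equate the new curves: 1277 - P = 5P - 1121, giving 2398 = 6P, P = 1199/3 ≈ 399.6667, Q = 2632/3 ≈ 877.3333.
New expenditure = 399.6667 × 877.3333 = 350640.89.

350640.89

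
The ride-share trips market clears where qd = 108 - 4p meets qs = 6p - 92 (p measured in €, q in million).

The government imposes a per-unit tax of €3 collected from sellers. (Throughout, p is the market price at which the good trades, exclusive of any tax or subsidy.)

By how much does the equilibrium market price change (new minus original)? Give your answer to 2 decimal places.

Original equilibrium: 108 - 4p = 6p - 92 gives 200 = 10p, so p = 20 and q = 28.
Since sellers keep the price net of the tax, the effective supply curve becomes qs = 6p - 110.
Setting them equal: 108 - 4p = 6p - 110 → 218 = 10p, so p = 21.8 and q = 20.8.
Δp = 21.8 − 20 = +1.80.

+1.80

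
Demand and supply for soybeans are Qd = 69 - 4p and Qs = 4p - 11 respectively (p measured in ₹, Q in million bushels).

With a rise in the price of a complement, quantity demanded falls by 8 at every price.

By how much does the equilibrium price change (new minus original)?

-1

Before the shock: 69 - 4p = 4p - 11 ⇒ 80 = 8p ⇒ p = 10, Q = 29.
The shock moves the curves to Qd = 61 - 4p and Qs = 4p - 11.
Clearing the new market: 61 - 4p = 4p - 11, so p = 9 and Q = 25.
Δp = 9 − 10 = -1.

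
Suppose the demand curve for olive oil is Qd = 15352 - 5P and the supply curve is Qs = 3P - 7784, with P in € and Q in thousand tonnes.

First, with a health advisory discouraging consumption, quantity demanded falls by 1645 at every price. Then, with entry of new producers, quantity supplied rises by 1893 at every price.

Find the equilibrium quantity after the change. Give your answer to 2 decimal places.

Solve the original market: 15352 - 5P = 3P - 7784, hence P = 2892 and Q = 892.
The new curves are Qd = 13707 - 5P (demand) and Qs = 3P - 5891 (supply).
Setting them equal: 13707 - 5P = 3P - 5891 → 19598 = 8P, so P = 2449.75 and Q = 1458.25.

1458.25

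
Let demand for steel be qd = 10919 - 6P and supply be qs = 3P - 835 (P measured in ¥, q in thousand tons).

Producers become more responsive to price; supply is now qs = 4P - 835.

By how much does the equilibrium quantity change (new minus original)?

+783.6

Original equilibrium: 10919 - 6P = 3P - 835 gives 11754 = 9P, so P = 1306 and q = 3083.
The shock moves the curves to qd = 10919 - 6P and qs = 4P - 835.
Clearing the new market: 10919 - 6P = 4P - 835, so P = 1175.4 and q = 3866.6.
Δq = 3866.6 − 3083 = +783.6.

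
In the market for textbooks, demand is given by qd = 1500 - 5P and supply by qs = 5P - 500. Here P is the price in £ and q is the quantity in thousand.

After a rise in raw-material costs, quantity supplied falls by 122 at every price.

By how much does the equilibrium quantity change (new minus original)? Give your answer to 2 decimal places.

-61.00

Original equilibrium: 1500 - 5P = 5P - 500 gives 2000 = 10P, so P = 200 and q = 500.
The new curves are qd = 1500 - 5P (demand) and qs = 5P - 622 (supply).
Equate the new curves: 1500 - 5P = 5P - 622, giving 2122 = 10P, P = 212.2, q = 439.
Δq = 439 − 500 = -61.00.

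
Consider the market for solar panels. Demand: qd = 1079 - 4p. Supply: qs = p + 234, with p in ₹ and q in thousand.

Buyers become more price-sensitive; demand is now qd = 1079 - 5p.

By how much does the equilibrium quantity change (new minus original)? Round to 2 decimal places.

-28.17

Before the shock: 1079 - 4p = p + 234 ⇒ 845 = 5p ⇒ p = 169, q = 403.
With the change applied: demand qd = 1079 - 5p, supply qs = p + 234.
New equilibrium: 1079 - 5p = p + 234 ⇒ 845 = 6p ⇒ p = 845/6 ≈ 140.8333, q = 2249/6 ≈ 374.8333.
Δq = 374.8333 − 403 = -28.17.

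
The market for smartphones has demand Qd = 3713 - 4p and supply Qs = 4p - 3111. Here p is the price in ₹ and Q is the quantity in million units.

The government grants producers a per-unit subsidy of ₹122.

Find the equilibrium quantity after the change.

545

Before the shock: 3713 - 4p = 4p - 3111 ⇒ 6824 = 8p ⇒ p = 853, Q = 301.
Since sellers receive the price plus the subsidy, the effective supply curve becomes Qs = 4p - 2623.
Setting them equal: 3713 - 4p = 4p - 2623 → 6336 = 8p, so p = 792 and Q = 545.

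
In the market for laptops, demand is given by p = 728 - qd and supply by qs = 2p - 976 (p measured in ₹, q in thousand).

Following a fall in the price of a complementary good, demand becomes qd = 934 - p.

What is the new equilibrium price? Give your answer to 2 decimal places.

Solve the original market: 728 - p = 2p - 976, hence p = 568 and q = 160.
The shock moves the curves to qd = 934 - p and qs = 2p - 976.
Equate the new curves: 934 - p = 2p - 976, giving 1910 = 3p, p = 1910/3 ≈ 636.6667, q = 892/3 ≈ 297.3333.

636.67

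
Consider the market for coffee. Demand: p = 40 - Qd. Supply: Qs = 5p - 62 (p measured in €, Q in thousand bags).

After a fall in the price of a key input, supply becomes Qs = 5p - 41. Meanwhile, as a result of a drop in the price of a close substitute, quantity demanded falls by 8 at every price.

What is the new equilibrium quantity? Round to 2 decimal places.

19.83

Original equilibrium: 40 - p = 5p - 62 gives 102 = 6p, so p = 17 and Q = 23.
With the change applied: demand Qd = 32 - p, supply Qs = 5p - 41.
Setting them equal: 32 - p = 5p - 41 → 73 = 6p, so p = 73/6 ≈ 12.1667 and Q = 119/6 ≈ 19.8333.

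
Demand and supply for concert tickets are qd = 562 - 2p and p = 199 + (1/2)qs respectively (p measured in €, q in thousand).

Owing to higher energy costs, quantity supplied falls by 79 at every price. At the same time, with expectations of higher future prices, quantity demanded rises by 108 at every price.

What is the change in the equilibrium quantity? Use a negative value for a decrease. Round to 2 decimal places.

Initially, 562 - 2p = 2p - 398, so 960 = 4p and p = 240, q = 82.
The shock moves the curves to qd = 670 - 2p and qs = 2p - 477.
Equate the new curves: 670 - 2p = 2p - 477, giving 1147 = 4p, p = 286.75, q = 96.5.
Δq = 96.5 − 82 = +14.50.

+14.50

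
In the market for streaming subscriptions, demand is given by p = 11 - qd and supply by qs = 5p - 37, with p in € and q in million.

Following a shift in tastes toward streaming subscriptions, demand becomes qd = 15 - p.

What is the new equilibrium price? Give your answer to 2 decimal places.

Initially, 11 - p = 5p - 37, so 48 = 6p and p = 8, q = 3.
The shock moves the curves to qd = 15 - p and qs = 5p - 37.
Clearing the new market: 15 - p = 5p - 37, so p = 26/3 ≈ 8.6667 and q = 19/3 ≈ 6.3333.

8.67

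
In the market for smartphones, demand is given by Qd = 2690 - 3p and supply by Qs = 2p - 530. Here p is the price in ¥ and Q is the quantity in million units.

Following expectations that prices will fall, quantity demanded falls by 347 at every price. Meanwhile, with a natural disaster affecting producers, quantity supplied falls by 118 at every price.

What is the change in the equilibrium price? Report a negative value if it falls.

-45.8

Original equilibrium: 2690 - 3p = 2p - 530 gives 3220 = 5p, so p = 644 and Q = 758.
With the change applied: demand Qd = 2343 - 3p, supply Qs = 2p - 648.
Equate the new curves: 2343 - 3p = 2p - 648, giving 2991 = 5p, p = 598.2, Q = 548.4.
Δp = 598.2 − 644 = -45.8.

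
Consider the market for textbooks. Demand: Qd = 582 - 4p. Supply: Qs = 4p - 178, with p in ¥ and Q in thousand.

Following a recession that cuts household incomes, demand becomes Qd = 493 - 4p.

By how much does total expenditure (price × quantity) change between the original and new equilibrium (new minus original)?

-5979.6875

Before the shock: 582 - 4p = 4p - 178 ⇒ 760 = 8p ⇒ p = 95, Q = 202.
After the shift, demand is Qd = 493 - 4p and supply is Qs = 4p - 178.
Equate the new curves: 493 - 4p = 4p - 178, giving 671 = 8p, p = 83.875, Q = 157.5.
Expenditure moves from 95×202 = 19190 to 83.875×157.5 = 13210.3125; change = -5979.6875.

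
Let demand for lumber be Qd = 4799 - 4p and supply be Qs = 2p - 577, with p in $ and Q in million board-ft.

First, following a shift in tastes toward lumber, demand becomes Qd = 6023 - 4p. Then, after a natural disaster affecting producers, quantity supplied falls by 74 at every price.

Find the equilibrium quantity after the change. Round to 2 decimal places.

1573.67

Solve the original market: 4799 - 4p = 2p - 577, hence p = 896 and Q = 1215.
With the change applied: demand Qd = 6023 - 4p, supply Qs = 2p - 651.
Equate the new curves: 6023 - 4p = 2p - 651, giving 6674 = 6p, p = 3337/3 ≈ 1112.3333, Q = 4721/3 ≈ 1573.6667.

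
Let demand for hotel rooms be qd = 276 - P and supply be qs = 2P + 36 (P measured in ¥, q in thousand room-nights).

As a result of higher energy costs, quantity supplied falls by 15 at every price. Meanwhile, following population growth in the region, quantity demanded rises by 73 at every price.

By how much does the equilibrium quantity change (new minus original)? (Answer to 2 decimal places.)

Original equilibrium: 276 - P = 2P + 36 gives 240 = 3P, so P = 80 and q = 196.
After the shift, demand is qd = 349 - P and supply is qs = 2P + 21.
New equilibrium: 349 - P = 2P + 21 ⇒ 328 = 3P ⇒ P = 328/3 ≈ 109.3333, q = 719/3 ≈ 239.6667.
Δq = 239.6667 − 196 = +43.67.

+43.67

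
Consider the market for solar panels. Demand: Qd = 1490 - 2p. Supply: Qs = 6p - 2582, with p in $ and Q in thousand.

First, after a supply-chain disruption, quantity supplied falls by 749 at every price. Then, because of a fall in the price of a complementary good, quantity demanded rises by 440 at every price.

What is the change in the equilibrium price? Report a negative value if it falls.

Initially, 1490 - 2p = 6p - 2582, so 4072 = 8p and p = 509, Q = 472.
After the shift, demand is Qd = 1930 - 2p and supply is Qs = 6p - 3331.
New equilibrium: 1930 - 2p = 6p - 3331 ⇒ 5261 = 8p ⇒ p = 657.625, Q = 614.75.
Δp = 657.625 − 509 = +148.625.

+148.625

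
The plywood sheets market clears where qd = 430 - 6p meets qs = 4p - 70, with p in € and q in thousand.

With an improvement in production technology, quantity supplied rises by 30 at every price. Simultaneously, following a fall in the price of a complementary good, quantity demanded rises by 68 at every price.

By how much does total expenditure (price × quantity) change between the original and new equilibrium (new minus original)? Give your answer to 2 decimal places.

Initially, 430 - 6p = 4p - 70, so 500 = 10p and p = 50, q = 130.
The shock moves the curves to qd = 498 - 6p and qs = 4p - 40.
Setting them equal: 498 - 6p = 4p - 40 → 538 = 10p, so p = 53.8 and q = 175.2.
Expenditure moves from 50×130 = 6500 to 53.8×175.2 = 9425.76; change = +2925.76.

+2925.76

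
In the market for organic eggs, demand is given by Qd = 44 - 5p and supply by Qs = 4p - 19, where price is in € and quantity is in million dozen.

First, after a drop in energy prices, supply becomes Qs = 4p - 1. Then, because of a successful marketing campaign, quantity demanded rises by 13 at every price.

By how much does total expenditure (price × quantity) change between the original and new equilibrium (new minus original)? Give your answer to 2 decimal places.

Original equilibrium: 44 - 5p = 4p - 19 gives 63 = 9p, so p = 7 and Q = 9.
With the change applied: demand Qd = 57 - 5p, supply Qs = 4p - 1.
Equate the new curves: 57 - 5p = 4p - 1, giving 58 = 9p, p = 58/9 ≈ 6.4444, Q = 223/9 ≈ 24.7778.
Expenditure moves from 7×9 = 63 to 6.4444×24.7778 = 159.6790; change = +96.68.

+96.68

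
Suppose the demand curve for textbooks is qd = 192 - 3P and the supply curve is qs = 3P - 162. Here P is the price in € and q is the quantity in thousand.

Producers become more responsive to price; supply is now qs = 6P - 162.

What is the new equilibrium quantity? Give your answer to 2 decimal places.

Before the shock: 192 - 3P = 3P - 162 ⇒ 354 = 6P ⇒ P = 59, q = 15.
The new curves are qd = 192 - 3P (demand) and qs = 6P - 162 (supply).
Clearing the new market: 192 - 3P = 6P - 162, so P = 118/3 ≈ 39.3333 and q = 74.

74.00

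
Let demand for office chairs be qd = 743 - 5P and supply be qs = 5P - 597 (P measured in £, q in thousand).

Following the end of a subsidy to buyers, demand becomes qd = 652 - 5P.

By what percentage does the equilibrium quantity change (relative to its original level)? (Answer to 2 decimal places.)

-62.33

Original equilibrium: 743 - 5P = 5P - 597 gives 1340 = 10P, so P = 134 and q = 73.
The new curves are qd = 652 - 5P (demand) and qs = 5P - 597 (supply).
New equilibrium: 652 - 5P = 5P - 597 ⇒ 1249 = 10P ⇒ P = 124.9, q = 27.5.
%Δq = (27.5 − 73) / 73 × 100 = -62.33%.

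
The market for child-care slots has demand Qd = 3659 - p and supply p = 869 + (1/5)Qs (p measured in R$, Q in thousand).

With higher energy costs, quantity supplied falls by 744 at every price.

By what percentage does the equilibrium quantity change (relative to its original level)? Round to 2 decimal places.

-5.33

Solve the original market: 3659 - p = 5p - 4345, hence p = 1334 and Q = 2325.
After the shift, demand is Qd = 3659 - p and supply is Qs = 5p - 5089.
Equate the new curves: 3659 - p = 5p - 5089, giving 8748 = 6p, p = 1458, Q = 2201.
%ΔQ = (2201 − 2325) / 2325 × 100 = -5.33%.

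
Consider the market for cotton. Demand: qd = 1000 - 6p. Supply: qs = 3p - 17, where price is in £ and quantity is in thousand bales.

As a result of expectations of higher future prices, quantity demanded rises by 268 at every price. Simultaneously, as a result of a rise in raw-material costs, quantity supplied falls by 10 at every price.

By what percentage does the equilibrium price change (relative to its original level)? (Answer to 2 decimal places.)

+27.34

Solve the original market: 1000 - 6p = 3p - 17, hence p = 113 and q = 322.
After the shift, demand is qd = 1268 - 6p and supply is qs = 3p - 27.
New equilibrium: 1268 - 6p = 3p - 27 ⇒ 1295 = 9p ⇒ p = 1295/9 ≈ 143.8889, q = 1214/3 ≈ 404.6667.
%Δp = (143.8889 − 113) / 113 × 100 = +27.34%.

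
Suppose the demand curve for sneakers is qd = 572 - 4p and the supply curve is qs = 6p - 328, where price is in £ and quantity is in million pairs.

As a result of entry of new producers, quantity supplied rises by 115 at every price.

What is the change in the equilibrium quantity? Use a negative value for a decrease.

Original equilibrium: 572 - 4p = 6p - 328 gives 900 = 10p, so p = 90 and q = 212.
With the change applied: demand qd = 572 - 4p, supply qs = 6p - 213.
New equilibrium: 572 - 4p = 6p - 213 ⇒ 785 = 10p ⇒ p = 78.5, q = 258.
Δq = 258 − 212 = +46.

+46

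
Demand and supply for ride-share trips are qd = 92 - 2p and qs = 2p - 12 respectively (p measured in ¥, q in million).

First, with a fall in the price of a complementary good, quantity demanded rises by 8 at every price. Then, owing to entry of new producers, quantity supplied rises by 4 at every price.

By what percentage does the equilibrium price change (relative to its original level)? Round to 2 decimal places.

Original equilibrium: 92 - 2p = 2p - 12 gives 104 = 4p, so p = 26 and q = 40.
The new curves are qd = 100 - 2p (demand) and qs = 2p - 8 (supply).
New equilibrium: 100 - 2p = 2p - 8 ⇒ 108 = 4p ⇒ p = 27, q = 46.
%Δp = (27 − 26) / 26 × 100 = +3.85%.

+3.85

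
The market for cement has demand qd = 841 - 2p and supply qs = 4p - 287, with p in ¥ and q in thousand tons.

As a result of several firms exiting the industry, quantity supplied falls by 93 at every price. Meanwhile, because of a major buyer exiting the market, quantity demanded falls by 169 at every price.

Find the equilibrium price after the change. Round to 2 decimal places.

175.33

Solve the original market: 841 - 2p = 4p - 287, hence p = 188 and q = 465.
With the change applied: demand qd = 672 - 2p, supply qs = 4p - 380.
Equate the new curves: 672 - 2p = 4p - 380, giving 1052 = 6p, p = 526/3 ≈ 175.3333, q = 964/3 ≈ 321.3333.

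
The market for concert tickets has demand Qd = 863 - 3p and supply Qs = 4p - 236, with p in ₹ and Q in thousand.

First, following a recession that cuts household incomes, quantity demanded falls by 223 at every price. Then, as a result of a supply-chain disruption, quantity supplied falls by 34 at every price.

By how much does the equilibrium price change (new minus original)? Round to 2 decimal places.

Solve the original market: 863 - 3p = 4p - 236, hence p = 157 and Q = 392.
The new curves are Qd = 640 - 3p (demand) and Qs = 4p - 270 (supply).
Setting them equal: 640 - 3p = 4p - 270 → 910 = 7p, so p = 130 and Q = 250.
Δp = 130 − 157 = -27.00.

-27.00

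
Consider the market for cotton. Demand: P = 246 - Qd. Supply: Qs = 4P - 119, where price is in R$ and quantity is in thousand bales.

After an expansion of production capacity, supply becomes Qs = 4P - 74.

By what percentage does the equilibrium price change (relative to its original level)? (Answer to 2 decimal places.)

Before the shock: 246 - P = 4P - 119 ⇒ 365 = 5P ⇒ P = 73, Q = 173.
With the change applied: demand Qd = 246 - P, supply Qs = 4P - 74.
Equate the new curves: 246 - P = 4P - 74, giving 320 = 5P, P = 64, Q = 182.
%ΔP = (64 − 73) / 73 × 100 = -12.33%.

-12.33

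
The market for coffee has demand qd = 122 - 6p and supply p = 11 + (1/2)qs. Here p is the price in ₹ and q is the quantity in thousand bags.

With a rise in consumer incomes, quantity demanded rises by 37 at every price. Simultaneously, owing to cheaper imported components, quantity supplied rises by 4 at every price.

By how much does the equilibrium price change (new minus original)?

Solve the original market: 122 - 6p = 2p - 22, hence p = 18 and q = 14.
With the change applied: demand qd = 159 - 6p, supply qs = 2p - 18.
New equilibrium: 159 - 6p = 2p - 18 ⇒ 177 = 8p ⇒ p = 22.125, q = 26.25.
Δp = 22.125 − 18 = +4.125.

+4.125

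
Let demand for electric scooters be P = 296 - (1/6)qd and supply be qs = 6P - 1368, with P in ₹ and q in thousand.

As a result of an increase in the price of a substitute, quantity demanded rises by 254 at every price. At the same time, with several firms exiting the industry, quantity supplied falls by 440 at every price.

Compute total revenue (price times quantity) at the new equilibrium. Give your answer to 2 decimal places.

Before the shock: 1776 - 6P = 6P - 1368 ⇒ 3144 = 12P ⇒ P = 262, q = 204.
The shock moves the curves to qd = 2030 - 6P and qs = 6P - 1808.
New equilibrium: 2030 - 6P = 6P - 1808 ⇒ 3838 = 12P ⇒ P = 1919/6 ≈ 319.8333, q = 111.
New expenditure = 319.8333 × 111 = 35501.50.

35501.50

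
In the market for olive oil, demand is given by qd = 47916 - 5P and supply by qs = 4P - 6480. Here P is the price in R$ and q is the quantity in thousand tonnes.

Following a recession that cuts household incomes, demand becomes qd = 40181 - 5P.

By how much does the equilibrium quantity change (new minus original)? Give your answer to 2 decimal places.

-3437.78

Original equilibrium: 47916 - 5P = 4P - 6480 gives 54396 = 9P, so P = 6044 and q = 17696.
After the shift, demand is qd = 40181 - 5P and supply is qs = 4P - 6480.
Setting them equal: 40181 - 5P = 4P - 6480 → 46661 = 9P, so P = 46661/9 ≈ 5184.5556 and q = 128324/9 ≈ 14258.2222.
Δq = 14258.2222 − 17696 = -3437.78.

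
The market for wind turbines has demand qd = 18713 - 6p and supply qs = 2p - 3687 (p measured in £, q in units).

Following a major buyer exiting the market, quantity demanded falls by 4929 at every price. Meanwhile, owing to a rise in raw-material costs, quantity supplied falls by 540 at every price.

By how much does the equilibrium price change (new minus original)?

Original equilibrium: 18713 - 6p = 2p - 3687 gives 22400 = 8p, so p = 2800 and q = 1913.
With the change applied: demand qd = 13784 - 6p, supply qs = 2p - 4227.
Clearing the new market: 13784 - 6p = 2p - 4227, so p = 2251.375 and q = 275.75.
Δp = 2251.375 − 2800 = -548.625.

-548.625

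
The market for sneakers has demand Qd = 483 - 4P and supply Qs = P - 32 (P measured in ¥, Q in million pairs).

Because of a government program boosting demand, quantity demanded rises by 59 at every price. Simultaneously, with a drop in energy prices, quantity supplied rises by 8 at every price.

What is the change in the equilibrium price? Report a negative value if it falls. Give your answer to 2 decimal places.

Before the shock: 483 - 4P = P - 32 ⇒ 515 = 5P ⇒ P = 103, Q = 71.
With the change applied: demand Qd = 542 - 4P, supply Qs = P - 24.
Clearing the new market: 542 - 4P = P - 24, so P = 113.2 and Q = 89.2.
ΔP = 113.2 − 103 = +10.20.

+10.20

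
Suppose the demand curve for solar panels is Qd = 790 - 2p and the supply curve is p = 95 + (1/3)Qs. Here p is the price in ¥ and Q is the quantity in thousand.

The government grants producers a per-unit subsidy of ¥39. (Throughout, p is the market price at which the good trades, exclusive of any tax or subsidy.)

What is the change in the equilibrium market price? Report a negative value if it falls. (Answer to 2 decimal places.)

Initially, 790 - 2p = 3p - 285, so 1075 = 5p and p = 215, Q = 360.
Since sellers receive the price plus the subsidy, the effective supply curve becomes Qs = 3p - 168.
New equilibrium: 790 - 2p = 3p - 168 ⇒ 958 = 5p ⇒ p = 191.6, Q = 406.8.
Δp = 191.6 − 215 = -23.40.

-23.40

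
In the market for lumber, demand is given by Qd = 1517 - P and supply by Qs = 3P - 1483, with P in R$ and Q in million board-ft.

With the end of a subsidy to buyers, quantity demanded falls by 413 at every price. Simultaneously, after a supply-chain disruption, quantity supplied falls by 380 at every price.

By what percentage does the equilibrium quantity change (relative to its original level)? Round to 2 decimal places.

Original equilibrium: 1517 - P = 3P - 1483 gives 3000 = 4P, so P = 750 and Q = 767.
The shock moves the curves to Qd = 1104 - P and Qs = 3P - 1863.
Equate the new curves: 1104 - P = 3P - 1863, giving 2967 = 4P, P = 741.75, Q = 362.25.
%ΔQ = (362.25 − 767) / 767 × 100 = -52.77%.

-52.77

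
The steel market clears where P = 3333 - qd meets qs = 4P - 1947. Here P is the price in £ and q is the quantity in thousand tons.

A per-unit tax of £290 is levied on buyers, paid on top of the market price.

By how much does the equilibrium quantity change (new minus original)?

-232

Solve the original market: 3333 - P = 4P - 1947, hence P = 1056 and q = 2277.
Since buyers pay the price plus the tax, the effective demand curve becomes qd = 3043 - P.
Equate the new curves: 3043 - P = 4P - 1947, giving 4990 = 5P, P = 998, q = 2045.
Δq = 2045 − 2277 = -232.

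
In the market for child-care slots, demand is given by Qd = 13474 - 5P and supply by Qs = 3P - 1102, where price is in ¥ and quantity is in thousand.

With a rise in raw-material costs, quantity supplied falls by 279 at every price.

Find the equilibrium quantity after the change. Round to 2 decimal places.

Initially, 13474 - 5P = 3P - 1102, so 14576 = 8P and P = 1822, Q = 4364.
After the shift, demand is Qd = 13474 - 5P and supply is Qs = 3P - 1381.
Setting them equal: 13474 - 5P = 3P - 1381 → 14855 = 8P, so P = 1856.875 and Q = 4189.625.

4189.63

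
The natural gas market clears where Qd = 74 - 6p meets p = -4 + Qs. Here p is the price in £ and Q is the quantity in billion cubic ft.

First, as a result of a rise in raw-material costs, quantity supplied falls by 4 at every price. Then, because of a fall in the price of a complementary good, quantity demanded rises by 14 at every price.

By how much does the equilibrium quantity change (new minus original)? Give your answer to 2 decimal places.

Original equilibrium: 74 - 6p = p + 4 gives 70 = 7p, so p = 10 and Q = 14.
The shock moves the curves to Qd = 88 - 6p and Qs = p.
Clearing the new market: 88 - 6p = p, so p = 88/7 ≈ 12.5714 and Q = 88/7 ≈ 12.5714.
ΔQ = 12.5714 − 14 = -1.43.

-1.43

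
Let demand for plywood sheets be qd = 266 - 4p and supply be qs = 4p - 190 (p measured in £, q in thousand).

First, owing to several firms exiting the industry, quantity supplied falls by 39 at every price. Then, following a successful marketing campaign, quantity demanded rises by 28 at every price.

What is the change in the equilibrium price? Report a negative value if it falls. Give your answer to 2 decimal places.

Original equilibrium: 266 - 4p = 4p - 190 gives 456 = 8p, so p = 57 and q = 38.
With the change applied: demand qd = 294 - 4p, supply qs = 4p - 229.
Setting them equal: 294 - 4p = 4p - 229 → 523 = 8p, so p = 65.375 and q = 32.5.
Δp = 65.375 − 57 = +8.38.

+8.38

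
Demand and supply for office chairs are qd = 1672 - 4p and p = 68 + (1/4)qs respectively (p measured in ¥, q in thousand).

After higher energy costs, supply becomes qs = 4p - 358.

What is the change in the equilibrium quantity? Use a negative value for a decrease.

Initially, 1672 - 4p = 4p - 272, so 1944 = 8p and p = 243, q = 700.
After the shift, demand is qd = 1672 - 4p and supply is qs = 4p - 358.
New equilibrium: 1672 - 4p = 4p - 358 ⇒ 2030 = 8p ⇒ p = 253.75, q = 657.
Δq = 657 − 700 = -43.

-43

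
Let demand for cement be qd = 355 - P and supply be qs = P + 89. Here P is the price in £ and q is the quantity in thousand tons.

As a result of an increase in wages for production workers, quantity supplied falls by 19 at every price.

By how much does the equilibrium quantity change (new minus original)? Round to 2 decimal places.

Solve the original market: 355 - P = P + 89, hence P = 133 and q = 222.
After the shift, demand is qd = 355 - P and supply is qs = P + 70.
Clearing the new market: 355 - P = P + 70, so P = 142.5 and q = 212.5.
Δq = 212.5 − 222 = -9.50.

-9.50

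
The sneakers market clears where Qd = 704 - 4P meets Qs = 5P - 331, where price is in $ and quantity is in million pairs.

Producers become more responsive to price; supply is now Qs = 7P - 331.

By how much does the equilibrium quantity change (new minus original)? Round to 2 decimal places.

+83.64

Original equilibrium: 704 - 4P = 5P - 331 gives 1035 = 9P, so P = 115 and Q = 244.
After the shift, demand is Qd = 704 - 4P and supply is Qs = 7P - 331.
Equate the new curves: 704 - 4P = 7P - 331, giving 1035 = 11P, P = 1035/11 ≈ 94.0909, Q = 3604/11 ≈ 327.6364.
ΔQ = 327.6364 − 244 = +83.64.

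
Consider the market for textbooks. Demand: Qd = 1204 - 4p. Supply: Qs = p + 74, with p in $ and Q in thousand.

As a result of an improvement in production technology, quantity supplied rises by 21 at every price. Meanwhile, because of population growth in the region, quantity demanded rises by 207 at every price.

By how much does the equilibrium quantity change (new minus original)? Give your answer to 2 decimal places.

+58.20

Initially, 1204 - 4p = p + 74, so 1130 = 5p and p = 226, Q = 300.
The new curves are Qd = 1411 - 4p (demand) and Qs = p + 95 (supply).
Equate the new curves: 1411 - 4p = p + 95, giving 1316 = 5p, p = 263.2, Q = 358.2.
ΔQ = 358.2 − 300 = +58.20.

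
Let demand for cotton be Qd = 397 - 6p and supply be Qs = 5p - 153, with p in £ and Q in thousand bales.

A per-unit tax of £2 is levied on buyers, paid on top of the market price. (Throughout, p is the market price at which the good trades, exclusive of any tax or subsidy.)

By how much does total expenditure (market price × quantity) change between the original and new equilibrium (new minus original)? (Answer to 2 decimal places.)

-372.60

Original equilibrium: 397 - 6p = 5p - 153 gives 550 = 11p, so p = 50 and Q = 97.
Since buyers pay the price plus the tax, the effective demand curve becomes Qd = 385 - 6p.
Clearing the new market: 385 - 6p = 5p - 153, so p = 538/11 ≈ 48.9091 and Q = 1007/11 ≈ 91.5455.
Expenditure moves from 50×97 = 4850 to 48.9091×91.5455 = 4477.4050; change = -372.60.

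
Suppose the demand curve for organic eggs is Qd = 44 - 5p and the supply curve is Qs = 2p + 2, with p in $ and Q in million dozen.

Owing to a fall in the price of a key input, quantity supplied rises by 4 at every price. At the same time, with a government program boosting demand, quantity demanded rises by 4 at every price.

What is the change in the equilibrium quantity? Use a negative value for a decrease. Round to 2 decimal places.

Solve the original market: 44 - 5p = 2p + 2, hence p = 6 and Q = 14.
The shock moves the curves to Qd = 48 - 5p and Qs = 2p + 6.
Equate the new curves: 48 - 5p = 2p + 6, giving 42 = 7p, p = 6, Q = 18.
ΔQ = 18 − 14 = +4.00.

+4.00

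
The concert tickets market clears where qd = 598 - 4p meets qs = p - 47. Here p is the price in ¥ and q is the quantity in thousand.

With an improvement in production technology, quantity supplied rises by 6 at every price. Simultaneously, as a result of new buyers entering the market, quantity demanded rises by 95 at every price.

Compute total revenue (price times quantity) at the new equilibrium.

Solve the original market: 598 - 4p = p - 47, hence p = 129 and q = 82.
With the change applied: demand qd = 693 - 4p, supply qs = p - 41.
Setting them equal: 693 - 4p = p - 41 → 734 = 5p, so p = 146.8 and q = 105.8.
New expenditure = 146.8 × 105.8 = 15531.44.

15531.44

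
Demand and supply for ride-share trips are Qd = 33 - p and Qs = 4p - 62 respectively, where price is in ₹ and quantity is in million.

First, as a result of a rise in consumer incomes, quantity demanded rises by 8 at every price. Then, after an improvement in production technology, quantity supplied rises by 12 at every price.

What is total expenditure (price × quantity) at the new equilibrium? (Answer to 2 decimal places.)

Solve the original market: 33 - p = 4p - 62, hence p = 19 and Q = 14.
After the shift, demand is Qd = 41 - p and supply is Qs = 4p - 50.
New equilibrium: 41 - p = 4p - 50 ⇒ 91 = 5p ⇒ p = 18.2, Q = 22.8.
New expenditure = 18.2 × 22.8 = 414.96.

414.96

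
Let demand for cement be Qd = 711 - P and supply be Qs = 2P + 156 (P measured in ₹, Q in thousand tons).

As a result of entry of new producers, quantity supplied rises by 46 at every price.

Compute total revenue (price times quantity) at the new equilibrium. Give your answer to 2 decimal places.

Solve the original market: 711 - P = 2P + 156, hence P = 185 and Q = 526.
The shock moves the curves to Qd = 711 - P and Qs = 2P + 202.
Setting them equal: 711 - P = 2P + 202 → 509 = 3P, so P = 509/3 ≈ 169.6667 and Q = 1624/3 ≈ 541.3333.
New expenditure = 169.6667 × 541.3333 = 91846.22.

91846.22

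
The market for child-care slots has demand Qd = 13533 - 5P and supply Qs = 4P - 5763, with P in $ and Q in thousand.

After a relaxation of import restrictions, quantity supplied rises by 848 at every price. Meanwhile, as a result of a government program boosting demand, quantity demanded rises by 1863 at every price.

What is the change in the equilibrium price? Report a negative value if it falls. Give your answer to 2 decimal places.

+112.78

Initially, 13533 - 5P = 4P - 5763, so 19296 = 9P and P = 2144, Q = 2813.
After the shift, demand is Qd = 15396 - 5P and supply is Qs = 4P - 4915.
Setting them equal: 15396 - 5P = 4P - 4915 → 20311 = 9P, so P = 20311/9 ≈ 2256.7778 and Q = 37009/9 ≈ 4112.1111.
ΔP = 2256.7778 − 2144 = +112.78.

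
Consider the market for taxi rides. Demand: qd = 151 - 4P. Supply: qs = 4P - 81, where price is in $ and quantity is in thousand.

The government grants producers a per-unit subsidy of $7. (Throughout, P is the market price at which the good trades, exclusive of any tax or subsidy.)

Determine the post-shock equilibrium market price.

25.5

Before the shock: 151 - 4P = 4P - 81 ⇒ 232 = 8P ⇒ P = 29, q = 35.
Since sellers receive the price plus the subsidy, the effective supply curve becomes qs = 4P - 53.
Equate the new curves: 151 - 4P = 4P - 53, giving 204 = 8P, P = 25.5, q = 49.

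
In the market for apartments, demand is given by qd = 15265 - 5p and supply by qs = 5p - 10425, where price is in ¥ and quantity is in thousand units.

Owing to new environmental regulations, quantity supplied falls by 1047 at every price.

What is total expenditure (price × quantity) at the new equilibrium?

5070672.05

Original equilibrium: 15265 - 5p = 5p - 10425 gives 25690 = 10p, so p = 2569 and q = 2420.
The shock moves the curves to qd = 15265 - 5p and qs = 5p - 11472.
Setting them equal: 15265 - 5p = 5p - 11472 → 26737 = 10p, so p = 2673.7 and q = 1896.5.
New expenditure = 2673.7 × 1896.5 = 5070672.05.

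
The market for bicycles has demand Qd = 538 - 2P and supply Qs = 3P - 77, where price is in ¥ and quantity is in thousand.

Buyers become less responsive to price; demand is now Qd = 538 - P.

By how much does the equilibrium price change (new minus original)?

+30.75

Initially, 538 - 2P = 3P - 77, so 615 = 5P and P = 123, Q = 292.
With the change applied: demand Qd = 538 - P, supply Qs = 3P - 77.
New equilibrium: 538 - P = 3P - 77 ⇒ 615 = 4P ⇒ P = 153.75, Q = 384.25.
ΔP = 153.75 − 123 = +30.75.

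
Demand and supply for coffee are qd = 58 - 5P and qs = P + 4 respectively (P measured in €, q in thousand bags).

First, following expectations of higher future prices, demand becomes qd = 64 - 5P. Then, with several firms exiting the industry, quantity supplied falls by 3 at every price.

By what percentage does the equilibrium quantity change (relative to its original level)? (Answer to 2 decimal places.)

-11.54

Before the shock: 58 - 5P = P + 4 ⇒ 54 = 6P ⇒ P = 9, q = 13.
The new curves are qd = 64 - 5P (demand) and qs = P + 1 (supply).
Setting them equal: 64 - 5P = P + 1 → 63 = 6P, so P = 10.5 and q = 11.5.
%Δq = (11.5 − 13) / 13 × 100 = -11.54%.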